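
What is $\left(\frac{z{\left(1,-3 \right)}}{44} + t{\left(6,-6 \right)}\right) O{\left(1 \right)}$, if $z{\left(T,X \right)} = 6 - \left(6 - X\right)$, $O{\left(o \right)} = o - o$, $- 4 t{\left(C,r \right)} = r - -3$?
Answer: $0$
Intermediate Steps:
$t{\left(C,r \right)} = - \frac{3}{4} - \frac{r}{4}$ ($t{\left(C,r \right)} = - \frac{r - -3}{4} = - \frac{r + 3}{4} = - \frac{3 + r}{4} = - \frac{3}{4} - \frac{r}{4}$)
$O{\left(o \right)} = 0$
$z{\left(T,X \right)} = X$ ($z{\left(T,X \right)} = 6 + \left(-6 + X\right) = X$)
$\left(\frac{z{\left(1,-3 \right)}}{44} + t{\left(6,-6 \right)}\right) O{\left(1 \right)} = \left(- \frac{3}{44} - - \frac{3}{4}\right) 0 = \left(\left(-3\right) \frac{1}{44} + \left(- \frac{3}{4} + \frac{3}{2}\right)\right) 0 = \left(- \frac{3}{44} + \frac{3}{4}\right) 0 = \frac{15}{22} \cdot 0 = 0$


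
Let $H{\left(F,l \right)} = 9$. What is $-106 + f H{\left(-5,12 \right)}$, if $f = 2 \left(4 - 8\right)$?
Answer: $-178$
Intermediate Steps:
$f = -8$ ($f = 2 \left(4 - 8\right) = 2 \left(-4\right) = -8$)
$-106 + f H{\left(-5,12 \right)} = -106 - 72 = -178$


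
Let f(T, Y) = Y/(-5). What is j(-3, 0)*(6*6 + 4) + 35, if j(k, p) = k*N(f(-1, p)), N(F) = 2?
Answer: -205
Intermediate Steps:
f(T, Y) = -Y/5 (f(T, Y) = Y*(-1/5) = -Y/5)
j(k, p) = 2*k (j(k, p) = k*2 = 2*k)
j(-3, 0)*(6*6 + 4) + 35 = (2*(-3))*(6*6 + 4) + 35 = -6*(36 + 4) + 35 = -6*40 + 35 = -240 + 35 = -205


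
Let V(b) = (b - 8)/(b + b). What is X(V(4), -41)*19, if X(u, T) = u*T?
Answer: 779/2 ≈ 389.50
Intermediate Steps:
V(b) = (-8 + b)/(2*b) (V(b) = (-8 + b)/((2*b)) = (-8 + b)*(1/(2*b)) = (-8 + b)/(2*b))
X(u, T) = T*u
X(V(4), -41)*19 = -41*(-8 + 4)/(2*4)*19 = -41*(-4)/(2*4)*19 = -41*(-½)*19 = (41/2)*19 = 779/2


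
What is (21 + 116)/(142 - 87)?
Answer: 137/55 ≈ 2.4909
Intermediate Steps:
(21 + 116)/(142 - 87) = 137/55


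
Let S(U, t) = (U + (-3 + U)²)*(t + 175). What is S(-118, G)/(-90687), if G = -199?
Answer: 116184/30229 ≈ 3.8435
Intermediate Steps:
S(U, t) = (175 + t)*(U + (-3 + U)²) (S(U, t) = (U + (-3 + U)²)*(175 + t) = (175 + t)*(U + (-3 + U)²))
S(-118, G)/(-90687) = (175*(-118) + 175*(-3 - 118)² - 118*(-199) - 199*(-3 - 118)²)/(-90687) = (-20650 + 175*(-121)² + 23482 - 199*(-121)²)*(-1/90687) = (-20650 + 175*14641 + 23482 - 199*14641)*(-1/90687) = (-20650 + 2562175 + 23482 - 2913559)*(-1/90687) = -348552*(-1/90687) = 116184/30229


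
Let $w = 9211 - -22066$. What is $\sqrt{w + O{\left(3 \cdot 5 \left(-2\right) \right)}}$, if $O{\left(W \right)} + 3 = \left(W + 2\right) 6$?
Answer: $\sqrt{31106} \approx 176.37$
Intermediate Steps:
$w = 31277$ ($w = 9211 + 22066 = 31277$)
$O{\left(W \right)} = 9 + 6 W$ ($O{\left(W \right)} = -3 + \left(W + 2\right) 6 = -3 + \left(2 + W\right) 6 = -3 + \left(12 + 6 W\right) = 9 + 6 W$)
$\sqrt{w + O{\left(3 \cdot 5 \left(-2\right) \right)}} = \sqrt{31277 + \left(9 + 6 \cdot 3 \cdot 5 \left(-2\right)\right)} = \sqrt{31277 + \left(9 + 6 \cdot 15 \left(-2\right)\right)} = \sqrt{31277 + \left(9 + 6 \left(-30\right)\right)} = \sqrt{31277 + \left(9 - 180\right)} = \sqrt{31277 - 171} = \sqrt{31106}$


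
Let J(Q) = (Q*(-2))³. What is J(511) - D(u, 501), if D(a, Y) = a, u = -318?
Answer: -1067462330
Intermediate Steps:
J(Q) = -8*Q³ (J(Q) = (-2*Q)³ = -8*Q³)
J(511) - D(u, 501) = -8*511³ - 1*(-318) = -8*133432831 + 318 = -1067462648 + 318 = -1067462330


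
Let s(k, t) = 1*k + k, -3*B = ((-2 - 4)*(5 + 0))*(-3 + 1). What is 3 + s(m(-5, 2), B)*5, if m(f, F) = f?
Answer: -47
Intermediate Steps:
B = -20 (B = -(-2 - 4)*(5 + 0)*(-3 + 1)/3 = -(-6*5)*(-2)/3 = -(-10)*(-2) = -⅓*60 = -20)
s(k, t) = 2*k (s(k, t) = k + k = 2*k)
3 + s(m(-5, 2), B)*5 = 3 + (2*(-5))*5 = 3 - 10*5 = 3 - 50 = -47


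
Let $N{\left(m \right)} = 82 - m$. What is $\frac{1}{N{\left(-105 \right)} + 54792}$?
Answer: $\frac{1}{54979} \approx 1.8189 \cdot 10^{-5}$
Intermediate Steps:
$\frac{1}{N{\left(-105 \right)} + 54792} = \frac{1}{\left(82 - -105\right) + 54792} = \frac{1}{\left(82 + 105\right) + 54792} = \frac{1}{187 + 54792} = \frac{1}{54979}$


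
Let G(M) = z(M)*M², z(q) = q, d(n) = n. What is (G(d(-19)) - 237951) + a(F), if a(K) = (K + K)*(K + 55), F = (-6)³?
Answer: -175258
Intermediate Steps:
F = -216
G(M) = M³ (G(M) = M*M² = M³)
a(K) = 2*K*(55 + K) (a(K) = (2*K)*(55 + K) = 2*K*(55 + K))
(G(d(-19)) - 237951) + a(F) = ((-19)³ - 237951) + 2*(-216)*(55 - 216) = (-6859 - 237951) + 2*(-216)*(-161) = -244810 + 69552 = -175258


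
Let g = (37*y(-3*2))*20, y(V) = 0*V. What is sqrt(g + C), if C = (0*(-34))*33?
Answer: 0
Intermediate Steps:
C = 0 (C = 0*33 = 0)
y(V) = 0
g = 0 (g = (37*0)*20 = 0*20 = 0)
sqrt(g + C) = sqrt(0 + 0) = sqrt(0) = 0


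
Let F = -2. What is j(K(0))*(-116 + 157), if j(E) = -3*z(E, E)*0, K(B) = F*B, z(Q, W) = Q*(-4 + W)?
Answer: 0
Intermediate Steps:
K(B) = -2*B
j(E) = 0 (j(E) = -3*E*(-4 + E)*0 = 0)
j(K(0))*(-116 + 157) = 0*(-116 + 157) = 0*41 = 0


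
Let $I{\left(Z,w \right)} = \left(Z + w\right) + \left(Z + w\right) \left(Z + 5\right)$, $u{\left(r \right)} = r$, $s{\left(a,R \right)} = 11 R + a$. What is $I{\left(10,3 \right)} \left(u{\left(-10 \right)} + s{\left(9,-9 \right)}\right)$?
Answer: $-20800$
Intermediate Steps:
$s{\left(a,R \right)} = a + 11 R$
$I{\left(Z,w \right)} = Z + w + \left(5 + Z\right) \left(Z + w\right)$ ($I{\left(Z,w \right)} = \left(Z + w\right) + \left(Z + w\right) \left(5 + Z\right) = \left(Z + w\right) + \left(5 + Z\right) \left(Z + w\right) = Z + w + \left(5 + Z\right) \left(Z + w\right)$)
$I{\left(10,3 \right)} \left(u{\left(-10 \right)} + s{\left(9,-9 \right)}\right) = \left(10^{2} + 6 \cdot 10 + 6 \cdot 3 + 10 \cdot 3\right) \left(-10 + \left(9 + 11 \left(-9\right)\right)\right) = \left(100 + 60 + 18 + 30\right) \left(-10 + \left(9 - 99\right)\right) = 208 \left(-10 - 90\right) = 208 \left(-100\right) = -20800$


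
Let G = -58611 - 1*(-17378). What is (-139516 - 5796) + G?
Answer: -186545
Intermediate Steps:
G = -41233 (G = -58611 + 17378 = -41233)
(-139516 - 5796) + G = (-139516 - 5796) - 41233 = -145312 - 41233 = -186545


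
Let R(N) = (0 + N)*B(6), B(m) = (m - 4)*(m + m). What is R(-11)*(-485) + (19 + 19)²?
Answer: 129484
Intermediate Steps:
B(m) = 2*m*(-4 + m) (B(m) = (-4 + m)*(2*m) = 2*m*(-4 + m))
R(N) = 24*N (R(N) = (0 + N)*(2*6*(-4 + 6)) = N*(2*6*2) = N*24 = 24*N)
R(-11)*(-485) + (19 + 19)² = (24*(-11))*(-485) + (19 + 19)² = -264*(-485) + 38² = 128040 + 1444 = 129484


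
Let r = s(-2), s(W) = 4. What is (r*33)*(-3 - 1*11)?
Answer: -1848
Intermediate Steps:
r = 4
(r*33)*(-3 - 1*11) = (4*33)*(-3 - 1*11) = 132*(-3 - 11) = 132*(-14) = -1848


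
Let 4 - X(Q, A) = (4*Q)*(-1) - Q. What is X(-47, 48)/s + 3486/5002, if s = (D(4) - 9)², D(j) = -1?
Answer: -403431/250100 ≈ -1.6131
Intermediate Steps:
X(Q, A) = 4 + 5*Q (X(Q, A) = 4 - ((4*Q)*(-1) - Q) = 4 - (-4*Q - Q) = 4 - (-5)*Q = 4 + 5*Q)
s = 100 (s = (-1 - 9)² = (-10)² = 100)
X(-47, 48)/s + 3486/5002 = (4 + 5*(-47))/100 + 3486/5002 = (4 - 235)*(1/100) + 3486*(1/5002) = -231*1/100 + 1743/2501 = -231/100 + 1743/2501 = -403431/250100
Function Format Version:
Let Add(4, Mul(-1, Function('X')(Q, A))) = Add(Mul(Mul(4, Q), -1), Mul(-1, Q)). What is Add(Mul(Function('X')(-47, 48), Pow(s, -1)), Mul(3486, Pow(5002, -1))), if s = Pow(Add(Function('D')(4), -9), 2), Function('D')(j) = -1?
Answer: Rational(-403431, 250100) ≈ -1.6131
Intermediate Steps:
Function('X')(Q, A) = Add(4, Mul(5, Q)) (Function('X')(Q, A) = Add(4, Mul(-1, Add(Mul(Mul(4, Q), -1), Mul(-1, Q)))) = Add(4, Mul(-1, Add(Mul(-4, Q), Mul(-1, Q)))) = Add(4, Mul(-1, Mul(-5, Q))) = Add(4, Mul(5, Q)))
s = 100 (s = Pow(Add(-1, -9), 2) = Pow(-10, 2) = 100)
Add(Mul(Function('X')(-47, 48), Pow(s, -1)), Mul(3486, Pow(5002, -1))) = Add(Mul(Add(4, Mul(5, -47)), Pow(100, -1)), Mul(3486, Pow(5002, -1))) = Add(Mul(Add(4, -235), Rational(1, 100)), Mul(3486, Rational(1, 5002))) = Add(Mul(-231, Rational(1, 100)), Rational(1743, 2501)) = Add(Rational(-231, 100), Rational(1743, 2501)) = Rational(-403431, 250100)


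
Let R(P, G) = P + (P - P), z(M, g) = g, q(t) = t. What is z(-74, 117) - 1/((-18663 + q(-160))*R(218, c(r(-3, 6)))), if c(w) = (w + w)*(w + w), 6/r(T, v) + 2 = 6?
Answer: 480099439/4103414 ≈ 117.00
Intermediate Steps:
r(T, v) = 3/2 (r(T, v) = 6/(-2 + 6) = 6/4 = 6*(1/4) = 3/2)
c(w) = 4*w**2 (c(w) = (2*w)*(2*w) = 4*w**2)
R(P, G) = P (R(P, G) = P + 0 = P)
z(-74, 117) - 1/((-18663 + q(-160))*R(218, c(r(-3, 6)))) = 117 - 1/((-18663 - 160)*218) = 117 - 1/((-18823)*218) = 117 - (-1)/(18823*218) = 117 - 1*(-1/4103414) = 117 + 1/4103414 = 480099439/4103414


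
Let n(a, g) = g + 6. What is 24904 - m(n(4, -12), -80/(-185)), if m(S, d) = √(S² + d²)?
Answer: 24904 - 2*√12385/37 ≈ 24898.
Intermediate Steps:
n(a, g) = 6 + g
24904 - m(n(4, -12), -80/(-185)) = 24904 - √((6 - 12)² + (-80/(-185))²) = 24904 - √((-6)² + (-80*(-1/185))²) = 24904 - √(36 + (16/37)²) = 24904 - √(36 + 256/1369) = 24904 - √(49540/1369) = 24904 - 2*√12385/37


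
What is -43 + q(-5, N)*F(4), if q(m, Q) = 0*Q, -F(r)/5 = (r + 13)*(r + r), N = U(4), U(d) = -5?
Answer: -43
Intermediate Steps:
N = -5
F(r) = -10*r*(13 + r) (F(r) = -5*(r + 13)*(r + r) = -5*(13 + r)*2*r = -10*r*(13 + r))
q(m, Q) = 0
-43 + q(-5, N)*F(4) = -43 + 0*(-10*4*(13 + 4)) = -43 + 0*(-10*4*17) = -43 + 0*(-680) = -43 + 0 = -43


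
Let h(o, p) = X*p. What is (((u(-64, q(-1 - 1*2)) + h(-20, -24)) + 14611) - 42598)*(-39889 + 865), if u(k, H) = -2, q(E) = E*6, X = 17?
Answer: 1108164528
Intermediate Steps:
q(E) = 6*E
h(o, p) = 17*p
(((u(-64, q(-1 - 1*2)) + h(-20, -24)) + 14611) - 42598)*(-39889 + 865) = (((-2 + 17*(-24)) + 14611) - 42598)*(-39889 + 865) = (((-2 - 408) + 14611) - 42598)*(-39024) = ((-410 + 14611) - 42598)*(-39024) = (14201 - 42598)*(-39024) = -28397*(-39024) = 1108164528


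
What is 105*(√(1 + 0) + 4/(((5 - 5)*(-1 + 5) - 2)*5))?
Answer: 63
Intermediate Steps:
105*(√(1 + 0) + 4/(((5 - 5)*(-1 + 5) - 2)*5)) = 105*(√1 + 4/((0*4 - 2)*5)) = 105*(1 + 4/((0 - 2)*5)) = 105*(1 + 4/(-2*5)) = 105*(1 + 4/(-10)) = 105*(1 - ⅒*4) = 105*(1 - ⅖) = 105*(⅗) = 63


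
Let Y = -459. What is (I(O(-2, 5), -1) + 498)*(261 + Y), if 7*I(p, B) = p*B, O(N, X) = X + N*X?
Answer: -691218/7 ≈ -98745.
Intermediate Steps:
I(p, B) = B*p/7 (I(p, B) = (p*B)/7 = (B*p)/7 = B*p/7)
(I(O(-2, 5), -1) + 498)*(261 + Y) = ((⅐)*(-1)*(5*(1 - 2)) + 498)*(261 - 459) = ((⅐)*(-1)*(5*(-1)) + 498)*(-198) = ((⅐)*(-1)*(-5) + 498)*(-198) = (5/7 + 498)*(-198) = (3491/7)*(-198) = -691218/7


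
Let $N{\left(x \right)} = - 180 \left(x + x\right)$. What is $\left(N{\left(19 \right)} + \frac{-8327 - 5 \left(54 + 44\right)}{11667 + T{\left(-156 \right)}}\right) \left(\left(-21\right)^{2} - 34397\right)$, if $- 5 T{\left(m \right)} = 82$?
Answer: $\frac{1040867908260}{4481} \approx 2.3228 \cdot 10^{8}$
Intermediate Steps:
$T{\left(m \right)} = - \frac{82}{5}$ ($T{\left(m \right)} = \left(- \frac{1}{5}\right) 82 = - \frac{82}{5}$)
$N{\left(x \right)} = - 360 x$ ($N{\left(x \right)} = - 180 \cdot 2 x = - 360 x$)
$\left(N{\left(19 \right)} + \frac{-8327 - 5 \left(54 + 44\right)}{11667 + T{\left(-156 \right)}}\right) \left(\left(-21\right)^{2} - 34397\right) = \left(\left(-360\right) 19 + \frac{-8327 - 5 \left(54 + 44\right)}{11667 - \frac{82}{5}}\right) \left(\left(-21\right)^{2} - 34397\right) = \left(-6840 + \frac{-8327 - 490}{\frac{58253}{5}}\right) \left(441 - 34397\right) = \left(-6840 + \left(-8327 - 490\right) \frac{5}{58253}\right) \left(-33956\right) = \left(-6840 - \frac{44085}{58253}\right) \left(-33956\right) = \left(- \frac{398494605}{58253}\right) \left(-33956\right) = \frac{1040867908260}{4481}$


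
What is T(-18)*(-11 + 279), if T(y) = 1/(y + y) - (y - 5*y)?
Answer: -173731/9 ≈ -19303.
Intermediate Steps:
T(y) = 1/(2*y) + 4*y (T(y) = 1/(2*y) - (-4)*y = 1/(2*y) + 4*y)
T(-18)*(-11 + 279) = ((½)/(-18) + 4*(-18))*(-11 + 279) = ((½)*(-1/18) - 72)*268 = (-1/36 - 72)*268 = -2593/36*268 = -173731/9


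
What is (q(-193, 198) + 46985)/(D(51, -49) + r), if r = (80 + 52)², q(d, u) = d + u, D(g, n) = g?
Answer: 9398/3495 ≈ 2.6890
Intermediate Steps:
r = 17424 (r = 132² = 17424)
(q(-193, 198) + 46985)/(D(51, -49) + r) = ((-193 + 198) + 46985)/(51 + 17424) = (5 + 46985)/17475 = 46990*(1/17475) = 9398/3495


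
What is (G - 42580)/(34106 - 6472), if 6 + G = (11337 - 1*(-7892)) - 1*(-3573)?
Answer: -9892/13817 ≈ -0.71593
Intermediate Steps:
G = 22796 (G = -6 + ((11337 - 1*(-7892)) - 1*(-3573)) = -6 + ((11337 + 7892) + 3573) = -6 + (19229 + 3573) = -6 + 22802 = 22796)
(G - 42580)/(34106 - 6472) = (22796 - 42580)/(34106 - 6472) = -19784/27634 = -19784*1/27634 = -9892/13817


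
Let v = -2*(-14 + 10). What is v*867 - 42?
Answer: 6894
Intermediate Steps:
v = 8 (v = -2*(-4) = 8)
v*867 - 42 = 8*867 - 42 = 6936 - 42 = 6894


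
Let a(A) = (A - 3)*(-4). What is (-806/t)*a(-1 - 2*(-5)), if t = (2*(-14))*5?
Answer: -4836/35 ≈ -138.17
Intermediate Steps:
t = -140 (t = -28*5 = -140)
a(A) = 12 - 4*A (a(A) = (-3 + A)*(-4) = 12 - 4*A)
(-806/t)*a(-1 - 2*(-5)) = (-806/(-140))*(12 - 4*(-1 - 2*(-5))) = (-806*(-1/140))*(12 - 4*(-1 + 10)) = 403*(12 - 4*9)/70 = 403*(12 - 36)/70 = (403/70)*(-24) = -4836/35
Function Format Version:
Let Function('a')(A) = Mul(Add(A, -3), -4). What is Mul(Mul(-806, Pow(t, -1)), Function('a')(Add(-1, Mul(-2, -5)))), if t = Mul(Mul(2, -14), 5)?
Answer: Rational(-4836, 35) ≈ -138.17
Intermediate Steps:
t = -140 (t = Mul(-28, 5) = -140)
Function('a')(A) = Add(12, Mul(-4, A)) (Function('a')(A) = Mul(Add(-3, A), -4) = Add(12, Mul(-4, A)))
Mul(Mul(-806, Pow(t, -1)), Function('a')(Add(-1, Mul(-2, -5)))) = Mul(Mul(-806, Pow(-140, -1)), Add(12, Mul(-4, Add(-1, Mul(-2, -5))))) = Mul(Mul(-806, Rational(-1, 140)), Add(12, Mul(-4, Add(-1, 10)))) = Mul(Rational(403, 70), Add(12, Mul(-4, 9))) = Mul(Rational(403, 70), Add(12, -36)) = Mul(Rational(403, 70), -24) = Rational(-4836, 35)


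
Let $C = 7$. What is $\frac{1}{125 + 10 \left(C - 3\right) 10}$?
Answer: $\frac{1}{525} \approx 0.0019048$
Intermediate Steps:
$\frac{1}{125 + 10 \left(C - 3\right) 10} = \frac{1}{125 + 10 \left(7 - 3\right) 10} = \frac{1}{125 + 10 \cdot 4 \cdot 10} = \frac{1}{125 + 10 \cdot 40} = \frac{1}{125 + 400} = \frac{1}{525}$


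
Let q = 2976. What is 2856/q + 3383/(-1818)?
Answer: -101575/112716 ≈ -0.90116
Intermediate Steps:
2856/q + 3383/(-1818) = 2856/2976 + 3383/(-1818) = 2856*(1/2976) + 3383*(-1/1818) = 119/124 - 3383/1818 = -101575/112716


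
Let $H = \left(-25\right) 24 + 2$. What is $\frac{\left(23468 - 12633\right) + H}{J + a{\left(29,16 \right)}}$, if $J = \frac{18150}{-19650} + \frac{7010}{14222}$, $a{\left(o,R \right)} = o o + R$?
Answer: $\frac{9536185217}{797929361} \approx 11.951$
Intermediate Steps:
$a{\left(o,R \right)} = R + o^{2}$ ($a{\left(o,R \right)} = o^{2} + R = R + o^{2}$)
$H = -598$ ($H = -600 + 2 = -598$)
$J = - \frac{401276}{931541}$ ($J = 18150 \left(- \frac{1}{19650}\right) + 7010 \cdot \frac{1}{14222} = - \frac{121}{131} + \frac{3505}{7111} = - \frac{401276}{931541} \approx -0.43077$)
$\frac{\left(23468 - 12633\right) + H}{J + a{\left(29,16 \right)}} = \frac{\left(23468 - 12633\right) - 598}{- \frac{401276}{931541} + \left(16 + 29^{2}\right)} = \frac{\left(23468 - 12633\right) - 598}{- \frac{401276}{931541} + \left(16 + 841\right)} = \frac{10835 - 598}{- \frac{401276}{931541} + 857} = \frac{10237}{\frac{797929361}{931541}} = 10237 \cdot \frac{931541}{797929361} = \frac{9536185217}{797929361}$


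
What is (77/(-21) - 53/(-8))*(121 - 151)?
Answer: -355/4 ≈ -88.750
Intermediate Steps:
(77/(-21) - 53/(-8))*(121 - 151) = (77*(-1/21) - 53*(-⅛))*(-30) = (-11/3 + 53/8)*(-30) = (71/24)*(-30) = -355/4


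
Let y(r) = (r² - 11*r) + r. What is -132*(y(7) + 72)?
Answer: -6732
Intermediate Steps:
y(r) = r² - 10*r
-132*(y(7) + 72) = -132*(7*(-10 + 7) + 72) = -132*(7*(-3) + 72) = -132*(-21 + 72) = -132*51 = -6732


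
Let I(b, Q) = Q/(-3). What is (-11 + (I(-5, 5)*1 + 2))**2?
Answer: 1024/9 ≈ 113.78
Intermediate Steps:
I(b, Q) = -Q/3 (I(b, Q) = Q*(-1/3) = -Q/3)
(-11 + (I(-5, 5)*1 + 2))**2 = (-11 + (-1/3*5*1 + 2))**2 = (-11 + (-5/3*1 + 2))**2 = (-11 + (-5/3 + 2))**2 = (-11 + 1/3)**2 = (-32/3)**2 = 1024/9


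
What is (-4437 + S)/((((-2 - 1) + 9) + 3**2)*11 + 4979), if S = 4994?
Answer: 557/5144 ≈ 0.10828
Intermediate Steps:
(-4437 + S)/((((-2 - 1) + 9) + 3**2)*11 + 4979) = (-4437 + 4994)/((((-2 - 1) + 9) + 3**2)*11 + 4979) = 557/(((-3 + 9) + 9)*11 + 4979) = 557/((6 + 9)*11 + 4979) = 557/(15*11 + 4979) = 557/(165 + 4979) = 557/5144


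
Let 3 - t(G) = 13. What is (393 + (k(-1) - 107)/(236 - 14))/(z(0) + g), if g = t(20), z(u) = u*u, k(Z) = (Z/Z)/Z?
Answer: -14523/370 ≈ -39.251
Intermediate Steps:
k(Z) = 1/Z
z(u) = u**2
t(G) = -10 (t(G) = 3 - 1*13 = 3 - 13 = -10)
g = -10
(393 + (k(-1) - 107)/(236 - 14))/(z(0) + g) = (393 + (1/(-1) - 107)/(236 - 14))/(0**2 - 10) = (393 + (-1 - 107)/222)/(0 - 10) = (393 - 108*1/222)/(-10) = (393 - 18/37)*(-1/10) = (14523/37)*(-1/10) = -14523/370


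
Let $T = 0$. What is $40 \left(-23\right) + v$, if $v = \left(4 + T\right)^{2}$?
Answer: $-904$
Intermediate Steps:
$v = 16$ ($v = \left(4 + 0\right)^{2} = 4^{2} = 16$)
$40 \left(-23\right) + v = 40 \left(-23\right) + 16 = -920 + 16 = -904$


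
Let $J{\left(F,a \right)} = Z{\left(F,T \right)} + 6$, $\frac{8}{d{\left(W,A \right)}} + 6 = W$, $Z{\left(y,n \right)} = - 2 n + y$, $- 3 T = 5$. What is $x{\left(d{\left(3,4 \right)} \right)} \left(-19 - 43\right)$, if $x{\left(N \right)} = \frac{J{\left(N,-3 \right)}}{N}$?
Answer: $155$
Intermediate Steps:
$T = - \frac{5}{3}$ ($T = \left(- \frac{1}{3}\right) 5 = - \frac{5}{3} \approx -1.6667$)
$Z{\left(y,n \right)} = y - 2 n$
$d{\left(W,A \right)} = \frac{8}{-6 + W}$
$J{\left(F,a \right)} = \frac{28}{3} + F$ ($J{\left(F,a \right)} = \left(F - - \frac{10}{3}\right) + 6 = \left(F + \frac{10}{3}\right) + 6 = \left(\frac{10}{3} + F\right) + 6 = \frac{28}{3} + F$)
$x{\left(N \right)} = \frac{\frac{28}{3} + N}{N}$
$x{\left(d{\left(3,4 \right)} \right)} \left(-19 - 43\right) = \frac{\frac{28}{3} + \frac{8}{-6 + 3}}{8 \frac{1}{-6 + 3}} \left(-19 - 43\right) = \frac{\frac{28}{3} + \frac{8}{-3}}{8 \frac{1}{-3}} \left(-62\right) = \frac{\frac{28}{3} + 8 \left(- \frac{1}{3}\right)}{8 \left(- \frac{1}{3}\right)} \left(-62\right) = \frac{\frac{28}{3} - \frac{8}{3}}{- \frac{8}{3}} \left(-62\right) = \left(- \frac{3}{8}\right) \frac{20}{3} \left(-62\right) = \left(- \frac{5}{2}\right) \left(-62\right) = 155$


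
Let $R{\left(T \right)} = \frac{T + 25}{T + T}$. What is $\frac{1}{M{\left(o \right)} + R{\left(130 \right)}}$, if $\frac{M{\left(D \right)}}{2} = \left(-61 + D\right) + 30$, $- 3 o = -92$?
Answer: $- \frac{156}{11} \approx -14.182$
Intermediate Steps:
$o = \frac{92}{3}$ ($o = \left(- \frac{1}{3}\right) \left(-92\right) = \frac{92}{3} \approx 30.667$)
$M{\left(D \right)} = -62 + 2 D$ ($M{\left(D \right)} = 2 \left(\left(-61 + D\right) + 30\right) = 2 \left(-31 + D\right) = -62 + 2 D$)
$R{\left(T \right)} = \frac{25 + T}{2 T}$
$\frac{1}{M{\left(o \right)} + R{\left(130 \right)}} = \frac{1}{\left(-62 + 2 \cdot \frac{92}{3}\right) + \frac{25 + 130}{2 \cdot 130}} = \frac{1}{\left(-62 + \frac{184}{3}\right) + \frac{1}{2} \cdot \frac{1}{130} \cdot 155} = \frac{1}{- \frac{2}{3} + \frac{31}{52}} = \frac{1}{- \frac{11}{156}} = - \frac{156}{11}$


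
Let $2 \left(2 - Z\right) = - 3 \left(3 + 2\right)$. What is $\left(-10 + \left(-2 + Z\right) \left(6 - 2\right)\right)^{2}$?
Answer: $400$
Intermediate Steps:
$Z = \frac{19}{2}$ ($Z = 2 - \frac{\left(-3\right) \left(3 + 2\right)}{2} = 2 - \frac{\left(-3\right) 5}{2} = 2 - - \frac{15}{2} = 2 + \frac{15}{2} = \frac{19}{2} \approx 9.5$)
$\left(-10 + \left(-2 + Z\right) \left(6 - 2\right)\right)^{2} = \left(-10 + \left(-2 + \frac{19}{2}\right) \left(6 - 2\right)\right)^{2} = \left(-10 + \frac{15}{2} \cdot 4\right)^{2} = \left(-10 + 30\right)^{2} = 20^{2} = 400$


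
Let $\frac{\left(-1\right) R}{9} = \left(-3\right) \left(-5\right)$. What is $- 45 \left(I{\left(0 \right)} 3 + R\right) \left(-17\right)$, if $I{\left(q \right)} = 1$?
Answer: $-100980$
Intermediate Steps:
$R = -135$ ($R = - 9 \left(\left(-3\right) \left(-5\right)\right) = \left(-9\right) 15 = -135$)
$- 45 \left(I{\left(0 \right)} 3 + R\right) \left(-17\right) = - 45 \left(1 \cdot 3 - 135\right) \left(-17\right) = - 45 \left(3 - 135\right) \left(-17\right) = \left(-45\right) \left(-132\right) \left(-17\right) = 5940 \left(-17\right) = -100980$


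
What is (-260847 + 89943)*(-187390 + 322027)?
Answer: -23010001848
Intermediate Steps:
(-260847 + 89943)*(-187390 + 322027) = -170904*134637 = -23010001848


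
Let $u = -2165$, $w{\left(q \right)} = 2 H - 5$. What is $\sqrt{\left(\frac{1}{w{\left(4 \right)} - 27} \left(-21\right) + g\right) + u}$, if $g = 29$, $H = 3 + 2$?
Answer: $\frac{3 i \sqrt{114818}}{22} \approx 46.207 i$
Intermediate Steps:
$H = 5$
$w{\left(q \right)} = 5$ ($w{\left(q \right)} = 2 \cdot 5 - 5 = 10 - 5 = 5$)
$\sqrt{\left(\frac{1}{w{\left(4 \right)} - 27} \left(-21\right) + g\right) + u} = \sqrt{\left(\frac{1}{5 - 27} \left(-21\right) + 29\right) - 2165} = \sqrt{\left(\frac{1}{-22} \left(-21\right) + 29\right) - 2165} = \sqrt{\left(\left(- \frac{1}{22}\right) \left(-21\right) + 29\right) - 2165} = \sqrt{\left(\frac{21}{22} + 29\right) - 2165} = \sqrt{\frac{659}{22} - 2165} = \sqrt{- \frac{46971}{22}} = \frac{3 i \sqrt{114818}}{22}$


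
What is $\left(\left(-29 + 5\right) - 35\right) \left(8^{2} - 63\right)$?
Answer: $-59$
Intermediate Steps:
$\left(\left(-29 + 5\right) - 35\right) \left(8^{2} - 63\right) = \left(-24 - 35\right) \left(64 - 63\right) = \left(-59\right) 1 = -59$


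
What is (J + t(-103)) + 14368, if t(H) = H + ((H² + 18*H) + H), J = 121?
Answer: 23038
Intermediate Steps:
t(H) = H² + 20*H (t(H) = H + (H² + 19*H) = H² + 20*H)
(J + t(-103)) + 14368 = (121 - 103*(20 - 103)) + 14368 = (121 - 103*(-83)) + 14368 = (121 + 8549) + 14368 = 8670 + 14368 = 23038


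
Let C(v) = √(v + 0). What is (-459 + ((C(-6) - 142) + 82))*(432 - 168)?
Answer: -137016 + 264*I*√6 ≈ -1.3702e+5 + 646.67*I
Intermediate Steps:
C(v) = √v
(-459 + ((C(-6) - 142) + 82))*(432 - 168) = (-459 + ((√(-6) - 142) + 82))*(432 - 168) = (-459 + ((I*√6 - 142) + 82))*264 = (-459 + ((-142 + I*√6) + 82))*264 = (-459 + (-60 + I*√6))*264 = (-519 + I*√6)*264 = -137016 + 264*I*√6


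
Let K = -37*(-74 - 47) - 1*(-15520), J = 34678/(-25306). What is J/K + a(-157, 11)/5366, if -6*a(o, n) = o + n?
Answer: 18191485771/4073148816018 ≈ 0.0044662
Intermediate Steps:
a(o, n) = -n/6 - o/6 (a(o, n) = -(o + n)/6 = -(n + o)/6 = -n/6 - o/6)
J = -17339/12653 (J = 34678*(-1/25306) = -17339/12653 ≈ -1.3703)
K = 19997 (K = -37*(-121) + 15520 = 4477 + 15520 = 19997)
J/K + a(-157, 11)/5366 = -17339/12653/19997 + (-⅙*11 - ⅙*(-157))/5366 = -17339/12653*1/19997 + (-11/6 + 157/6)*(1/5366) = -17339/253022041 + (73/3)*(1/5366) = -17339/253022041 + 73/16098 = 18191485771/4073148816018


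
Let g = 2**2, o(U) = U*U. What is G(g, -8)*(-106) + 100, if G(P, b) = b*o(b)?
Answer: 54372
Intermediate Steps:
o(U) = U**2
g = 4
G(P, b) = b**3 (G(P, b) = b*b**2 = b**3)
G(g, -8)*(-106) + 100 = (-8)**3*(-106) + 100 = -512*(-106) + 100 = 54272 + 100 = 54372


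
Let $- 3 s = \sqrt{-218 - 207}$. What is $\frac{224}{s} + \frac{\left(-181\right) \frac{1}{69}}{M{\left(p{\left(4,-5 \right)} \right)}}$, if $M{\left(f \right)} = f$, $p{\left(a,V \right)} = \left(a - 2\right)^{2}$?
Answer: $- \frac{181}{276} + \frac{672 i \sqrt{17}}{85} \approx -0.6558 + 32.597 i$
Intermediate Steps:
$s = - \frac{5 i \sqrt{17}}{3}$ ($s = - \frac{\sqrt{-218 - 207}}{3} = - \frac{\sqrt{-425}}{3} = - \frac{5 i \sqrt{17}}{3} \approx - 6.8718 i$)
$p{\left(a,V \right)} = \left(-2 + a\right)^{2}$
$\frac{224}{s} + \frac{\left(-181\right) \frac{1}{69}}{M{\left(p{\left(4,-5 \right)} \right)}} = \frac{224}{\left(- \frac{5}{3}\right) i \sqrt{17}} + \frac{\left(-181\right) \frac{1}{69}}{\left(-2 + 4\right)^{2}} = 224 \frac{3 i \sqrt{17}}{85} + \frac{\left(-181\right) \frac{1}{69}}{2^{2}} = \frac{672 i \sqrt{17}}{85} - \frac{181}{69 \cdot 4} = \frac{672 i \sqrt{17}}{85} - \frac{181}{276} = - \frac{181}{276} + \frac{672 i \sqrt{17}}{85}$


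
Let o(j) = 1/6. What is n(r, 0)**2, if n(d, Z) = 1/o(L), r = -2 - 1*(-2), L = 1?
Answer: 36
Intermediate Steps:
o(j) = 1/6 (o(j) = 1*(1/6) = 1/6)
r = 0 (r = -2 + 2 = 0)
n(d, Z) = 6 (n(d, Z) = 1/(1/6) = 6)
n(r, 0)**2 = 6**2 = 36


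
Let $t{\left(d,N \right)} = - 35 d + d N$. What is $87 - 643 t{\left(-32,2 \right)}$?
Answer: $-678921$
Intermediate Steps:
$t{\left(d,N \right)} = - 35 d + N d$
$87 - 643 t{\left(-32,2 \right)} = 87 - 643 \left(- 32 \left(-35 + 2\right)\right) = 87 - 643 \left(\left(-32\right) \left(-33\right)\right) = 87 - 679008 = -678921$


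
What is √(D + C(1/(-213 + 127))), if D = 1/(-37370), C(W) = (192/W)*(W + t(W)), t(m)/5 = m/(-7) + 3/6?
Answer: I*√2821008828371930/261590 ≈ 203.04*I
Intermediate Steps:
t(m) = 5/2 - 5*m/7 (t(m) = 5*(m/(-7) + 3/6) = 5*(m*(-⅐) + 3*(⅙)) = 5*(-m/7 + ½) = 5*(½ - m/7) = 5/2 - 5*m/7)
C(W) = 192*(5/2 + 2*W/7)/W (C(W) = (192/W)*(W + (5/2 - 5*W/7)) = (192/W)*(5/2 + 2*W/7) = 192*(5/2 + 2*W/7)/W)
D = -1/37370 ≈ -2.6759e-5
√(D + C(1/(-213 + 127))) = √(-1/37370 + (384/7 + 480/(1/(-213 + 127)))) = √(-1/37370 + (384/7 + 480/(1/(-86)))) = √(-1/37370 + (384/7 + 480/(-1/86))) = √(-1/37370 + (384/7 + 480*(-86))) = √(-1/37370 + (384/7 - 41280)) = √(-1/37370 - 288576/7) = √(-10784085127/261590) = I*√2821008828371930/261590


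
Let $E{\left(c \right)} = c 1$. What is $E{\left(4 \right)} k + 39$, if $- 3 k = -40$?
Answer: $\frac{277}{3} \approx 92.333$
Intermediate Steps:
$k = \frac{40}{3}$ ($k = \left(- \frac{1}{3}\right) \left(-40\right) = \frac{40}{3} \approx 13.333$)
$E{\left(c \right)} = c$
$E{\left(4 \right)} k + 39 = 4 \cdot \frac{40}{3} + 39 = \frac{160}{3} + 39 = \frac{277}{3}$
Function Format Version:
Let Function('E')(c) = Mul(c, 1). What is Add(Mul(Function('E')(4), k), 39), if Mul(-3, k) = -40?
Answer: Rational(277, 3) ≈ 92.333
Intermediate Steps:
k = Rational(40, 3) (k = Mul(Rational(-1, 3), -40) = Rational(40, 3) ≈ 13.333)
Function('E')(c) = c
Add(Mul(Function('E')(4), k), 39) = Add(Mul(4, Rational(40, 3)), 39) = Add(Rational(160, 3), 39) = Rational(277, 3)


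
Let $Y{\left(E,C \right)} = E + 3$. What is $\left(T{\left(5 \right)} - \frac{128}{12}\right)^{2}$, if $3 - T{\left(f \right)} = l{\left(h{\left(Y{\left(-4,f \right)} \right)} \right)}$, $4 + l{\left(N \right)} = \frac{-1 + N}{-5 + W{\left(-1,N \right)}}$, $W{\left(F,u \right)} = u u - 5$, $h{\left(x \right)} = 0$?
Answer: $\frac{12769}{900} \approx 14.188$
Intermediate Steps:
$Y{\left(E,C \right)} = 3 + E$
$W{\left(F,u \right)} = -5 + u^{2}$ ($W{\left(F,u \right)} = u^{2} - 5 = -5 + u^{2}$)
$l{\left(N \right)} = -4 + \frac{-1 + N}{-10 + N^{2}}$ ($l{\left(N \right)} = -4 + \frac{-1 + N}{-5 + \left(-5 + N^{2}\right)} = -4 + \frac{-1 + N}{-10 + N^{2}}$)
$T{\left(f \right)} = \frac{69}{10}$ ($T{\left(f \right)} = 3 - \frac{39 + 0 - 4 \cdot 0^{2}}{-10 + 0^{2}} = 3 - \frac{39 + 0 - 0}{-10 + 0} = 3 - \frac{39 + 0 + 0}{-10} = 3 - \left(- \frac{1}{10}\right) 39 = 3 - - \frac{39}{10} = 3 + \frac{39}{10} = \frac{69}{10}$)
$\left(T{\left(5 \right)} - \frac{128}{12}\right)^{2} = \left(\frac{69}{10} - \frac{128}{12}\right)^{2} = \left(\frac{69}{10} - \frac{32}{3}\right)^{2} = \left(- \frac{113}{30}\right)^{2} = \frac{12769}{900}$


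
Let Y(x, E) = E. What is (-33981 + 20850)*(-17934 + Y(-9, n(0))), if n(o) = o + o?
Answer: 235491354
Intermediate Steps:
n(o) = 2*o
(-33981 + 20850)*(-17934 + Y(-9, n(0))) = (-33981 + 20850)*(-17934 + 2*0) = -13131*(-17934 + 0) = -13131*(-17934) = 235491354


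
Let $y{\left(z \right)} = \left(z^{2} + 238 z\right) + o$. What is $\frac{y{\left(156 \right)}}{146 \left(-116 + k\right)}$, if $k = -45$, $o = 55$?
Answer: $- \frac{61519}{23506} \approx -2.6172$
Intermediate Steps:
$y{\left(z \right)} = 55 + z^{2} + 238 z$ ($y{\left(z \right)} = \left(z^{2} + 238 z\right) + 55 = 55 + z^{2} + 238 z$)
$\frac{y{\left(156 \right)}}{146 \left(-116 + k\right)} = \frac{55 + 156^{2} + 238 \cdot 156}{146 \left(-116 - 45\right)} = \frac{55 + 24336 + 37128}{146 \left(-161\right)} = \frac{61519}{-23506} = 61519 \left(- \frac{1}{23506}\right) = - \frac{61519}{23506}$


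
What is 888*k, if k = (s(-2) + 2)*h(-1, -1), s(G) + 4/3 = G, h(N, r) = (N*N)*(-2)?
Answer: 2368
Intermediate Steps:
h(N, r) = -2*N**2 (h(N, r) = N**2*(-2) = -2*N**2)
s(G) = -4/3 + G
k = 8/3 (k = ((-4/3 - 2) + 2)*(-2*(-1)**2) = (-10/3 + 2)*(-2*1) = -4/3*(-2) = 8/3 ≈ 2.6667)
888*k = 888*(8/3) = 2368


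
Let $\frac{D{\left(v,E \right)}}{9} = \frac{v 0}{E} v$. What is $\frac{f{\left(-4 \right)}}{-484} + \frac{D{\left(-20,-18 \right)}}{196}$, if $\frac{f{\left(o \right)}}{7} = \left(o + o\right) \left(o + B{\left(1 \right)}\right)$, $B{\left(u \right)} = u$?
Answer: $- \frac{42}{121} \approx -0.34711$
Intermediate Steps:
$D{\left(v,E \right)} = 0$ ($D{\left(v,E \right)} = 9 \frac{v 0}{E} v = 9 \frac{0}{E} v = 9 \cdot 0 v = 9 \cdot 0 = 0$)
$f{\left(o \right)} = 14 o \left(1 + o\right)$ ($f{\left(o \right)} = 7 \left(o + o\right) \left(o + 1\right) = 7 \cdot 2 o \left(1 + o\right) = 14 o \left(1 + o\right)$)
$\frac{f{\left(-4 \right)}}{-484} + \frac{D{\left(-20,-18 \right)}}{196} = \frac{14 \left(-4\right) \left(1 - 4\right)}{-484} + \frac{0}{196} = 14 \left(-4\right) \left(-3\right) \left(- \frac{1}{484}\right) + 0 \cdot \frac{1}{196} = 168 \left(- \frac{1}{484}\right) + 0 = - \frac{42}{121} + 0 = - \frac{42}{121}$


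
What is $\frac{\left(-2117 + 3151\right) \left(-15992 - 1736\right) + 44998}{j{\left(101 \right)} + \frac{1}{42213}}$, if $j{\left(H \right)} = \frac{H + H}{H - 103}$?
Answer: $\frac{385948266801}{2131756} \approx 1.8105 \cdot 10^{5}$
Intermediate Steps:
$j{\left(H \right)} = \frac{2 H}{-103 + H}$
$\frac{\left(-2117 + 3151\right) \left(-15992 - 1736\right) + 44998}{j{\left(101 \right)} + \frac{1}{42213}} = \frac{\left(-2117 + 3151\right) \left(-15992 - 1736\right) + 44998}{2 \cdot 101 \frac{1}{-103 + 101} + \frac{1}{42213}} = \frac{1034 \left(-17728\right) + 44998}{2 \cdot 101 \frac{1}{-2} + \frac{1}{42213}} = \frac{-18330752 + 44998}{2 \cdot 101 \left(- \frac{1}{2}\right) + \frac{1}{42213}} = - \frac{18285754}{-101 + \frac{1}{42213}} = - \frac{18285754}{- \frac{4263512}{42213}} = \left(-18285754\right) \left(- \frac{42213}{4263512}\right) = \frac{385948266801}{2131756}$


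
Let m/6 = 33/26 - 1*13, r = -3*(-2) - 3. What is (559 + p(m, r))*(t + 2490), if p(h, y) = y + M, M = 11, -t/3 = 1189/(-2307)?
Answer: 1097867427/769 ≈ 1.4277e+6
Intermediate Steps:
t = 1189/769 (t = -3567/(-2307) = -3567*(-1)/2307 = -3*(-1189/2307) = 1189/769 ≈ 1.5462)
r = 3 (r = 6 - 3 = 3)
m = -915/13 (m = 6*(33/26 - 1*13) = 6*(33*(1/26) - 13) = 6*(33/26 - 13) = 6*(-305/26) = -915/13 ≈ -70.385)
p(h, y) = 11 + y (p(h, y) = y + 11 = 11 + y)
(559 + p(m, r))*(t + 2490) = (559 + (11 + 3))*(1189/769 + 2490) = (559 + 14)*(1915999/769) = 573*(1915999/769) = 1097867427/769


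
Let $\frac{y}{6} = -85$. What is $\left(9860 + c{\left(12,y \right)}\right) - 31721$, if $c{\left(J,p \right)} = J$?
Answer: $-21849$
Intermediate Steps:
$y = -510$ ($y = 6 \left(-85\right) = -510$)
$\left(9860 + c{\left(12,y \right)}\right) - 31721 = \left(9860 + 12\right) - 31721 = 9872 - 31721 = -21849$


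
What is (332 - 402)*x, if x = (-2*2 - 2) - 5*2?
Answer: 1120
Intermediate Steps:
x = -16 (x = (-4 - 2) - 10 = -6 - 10 = -16)
(332 - 402)*x = (332 - 402)*(-16) = -70*(-16) = 1120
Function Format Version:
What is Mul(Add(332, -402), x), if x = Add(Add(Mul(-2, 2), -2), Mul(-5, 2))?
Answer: 1120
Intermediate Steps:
x = -16 (x = Add(Add(-4, -2), -10) = Add(-6, -10) = -16)
Mul(Add(332, -402), x) = Mul(Add(332, -402), -16) = Mul(-70, -16) = 1120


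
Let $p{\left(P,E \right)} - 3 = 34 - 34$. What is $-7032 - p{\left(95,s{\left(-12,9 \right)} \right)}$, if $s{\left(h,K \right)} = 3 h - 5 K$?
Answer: $-7035$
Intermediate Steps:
$s{\left(h,K \right)} = - 5 K + 3 h$
$p{\left(P,E \right)} = 3$ ($p{\left(P,E \right)} = 3 + \left(34 - 34\right) = 3 + 0 = 3$)
$-7032 - p{\left(95,s{\left(-12,9 \right)} \right)} = -7032 - 3 = -7035$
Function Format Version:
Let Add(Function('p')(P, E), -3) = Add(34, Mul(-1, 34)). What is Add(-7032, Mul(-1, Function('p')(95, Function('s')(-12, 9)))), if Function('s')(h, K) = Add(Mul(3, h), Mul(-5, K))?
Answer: -7035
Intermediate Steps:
Function('s')(h, K) = Add(Mul(-5, K), Mul(3, h))
Function('p')(P, E) = 3 (Function('p')(P, E) = Add(3, Add(34, Mul(-1, 34))) = Add(3, Add(34, -34)) = Add(3, 0) = 3)
Add(-7032, Mul(-1, Function('p')(95, Function('s')(-12, 9)))) = Add(-7032, Mul(-1, 3)) = Add(-7032, -3) = -7035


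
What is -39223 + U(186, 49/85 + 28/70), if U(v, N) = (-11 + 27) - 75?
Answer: -39282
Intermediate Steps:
U(v, N) = -59 (U(v, N) = 16 - 75 = -59)
-39223 + U(186, 49/85 + 28/70) = -39223 - 59 = -39282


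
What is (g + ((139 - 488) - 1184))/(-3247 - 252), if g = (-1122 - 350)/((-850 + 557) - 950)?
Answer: 1904047/4349257 ≈ 0.43779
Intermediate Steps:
g = 1472/1243 (g = -1472/(-293 - 950) = -1472/(-1243) = -1472*(-1/1243) = 1472/1243 ≈ 1.1842)
(g + ((139 - 488) - 1184))/(-3247 - 252) = (1472/1243 + ((139 - 488) - 1184))/(-3247 - 252) = (1472/1243 + (-349 - 1184))/(-3499) = (1472/1243 - 1533)*(-1/3499) = -1904047/1243*(-1/3499) = 1904047/4349257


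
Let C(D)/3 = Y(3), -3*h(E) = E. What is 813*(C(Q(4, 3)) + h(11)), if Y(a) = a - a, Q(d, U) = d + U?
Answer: -2981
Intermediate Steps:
Q(d, U) = U + d
Y(a) = 0
h(E) = -E/3
C(D) = 0 (C(D) = 3*0 = 0)
813*(C(Q(4, 3)) + h(11)) = 813*(0 - ⅓*11) = 813*(0 - 11/3) = 813*(-11/3) = -2981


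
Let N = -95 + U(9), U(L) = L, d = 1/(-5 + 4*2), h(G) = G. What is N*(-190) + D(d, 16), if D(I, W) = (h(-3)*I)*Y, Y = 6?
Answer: 16334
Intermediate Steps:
d = ⅓ (d = 1/(-5 + 8) = 1/3 = ⅓ ≈ 0.33333)
N = -86 (N = -95 + 9 = -86)
D(I, W) = -18*I (D(I, W) = -3*I*6 = -18*I)
N*(-190) + D(d, 16) = -86*(-190) - 18*⅓ = 16340 - 6 = 16334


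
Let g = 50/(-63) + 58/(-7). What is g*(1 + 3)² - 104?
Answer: -15704/63 ≈ -249.27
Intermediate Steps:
g = -572/63 (g = 50*(-1/63) + 58*(-⅐) = -50/63 - 58/7 = -572/63 ≈ -9.0794)
g*(1 + 3)² - 104 = -572*(1 + 3)²/63 - 104 = -572/63*4² - 104 = -572/63*16 - 104 = -9152/63 - 104 = -15704/63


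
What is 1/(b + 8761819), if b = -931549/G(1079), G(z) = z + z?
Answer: 2158/18907073853 ≈ 1.1414e-7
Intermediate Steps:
G(z) = 2*z
b = -931549/2158 (b = -931549/(2*1079) = -931549/2158 ≈ -431.67)
1/(b + 8761819) = 1/(-931549/2158 + 8761819) = 1/(18907073853/2158) = 2158/18907073853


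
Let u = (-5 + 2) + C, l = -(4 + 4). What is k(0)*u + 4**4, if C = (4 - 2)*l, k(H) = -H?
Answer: 256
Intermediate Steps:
l = -8 (l = -1*8 = -8)
C = -16 (C = (4 - 2)*(-8) = 2*(-8) = -16)
u = -19 (u = (-5 + 2) - 16 = -3 - 16 = -19)
k(0)*u + 4**4 = -1*0*(-19) + 4**4 = 0*(-19) + 256 = 0 + 256 = 256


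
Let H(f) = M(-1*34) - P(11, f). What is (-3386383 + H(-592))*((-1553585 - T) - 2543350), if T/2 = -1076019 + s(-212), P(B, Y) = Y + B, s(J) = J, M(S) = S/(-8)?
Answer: 26334369233343/4 ≈ 6.5836e+12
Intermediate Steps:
M(S) = -S/8 (M(S) = S*(-⅛) = -S/8)
P(B, Y) = B + Y
T = -2152462 (T = 2*(-1076019 - 212) = 2*(-1076231) = -2152462)
H(f) = -27/4 - f (H(f) = -(-1)*34/8 - (11 + f) = -⅛*(-34) + (-11 - f) = 17/4 + (-11 - f) = -27/4 - f)
(-3386383 + H(-592))*((-1553585 - T) - 2543350) = (-3386383 + (-27/4 - 1*(-592)))*((-1553585 - 1*(-2152462)) - 2543350) = (-3386383 + (-27/4 + 592))*((-1553585 + 2152462) - 2543350) = (-3386383 + 2341/4)*(598877 - 2543350) = -13543191/4*(-1944473) = 26334369233343/4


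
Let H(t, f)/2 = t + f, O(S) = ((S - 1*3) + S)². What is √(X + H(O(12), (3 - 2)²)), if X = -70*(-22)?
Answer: 2*√606 ≈ 49.234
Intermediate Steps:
O(S) = (-3 + 2*S)² (O(S) = ((S - 3) + S)² = ((-3 + S) + S)² = (-3 + 2*S)²)
H(t, f) = 2*f + 2*t (H(t, f) = 2*(t + f) = 2*(f + t) = 2*f + 2*t)
X = 1540
√(X + H(O(12), (3 - 2)²)) = √(1540 + (2*(3 - 2)² + 2*(-3 + 2*12)²)) = √(1540 + (2*1² + 2*(-3 + 24)²)) = √(1540 + (2*1 + 2*21²)) = √(1540 + (2 + 2*441)) = √(1540 + (2 + 882)) = √(1540 + 884) = √2424 = 2*√606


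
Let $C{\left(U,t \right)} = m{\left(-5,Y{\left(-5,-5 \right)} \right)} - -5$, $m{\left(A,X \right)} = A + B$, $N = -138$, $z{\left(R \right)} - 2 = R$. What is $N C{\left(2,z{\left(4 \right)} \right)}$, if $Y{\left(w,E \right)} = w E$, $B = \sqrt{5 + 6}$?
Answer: $- 138 \sqrt{11} \approx -457.69$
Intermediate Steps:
$B = \sqrt{11} \approx 3.3166$
$z{\left(R \right)} = 2 + R$
$Y{\left(w,E \right)} = E w$
$m{\left(A,X \right)} = A + \sqrt{11}$
$C{\left(U,t \right)} = \sqrt{11}$ ($C{\left(U,t \right)} = \left(-5 + \sqrt{11}\right) - -5 = \left(-5 + \sqrt{11}\right) + 5 = \sqrt{11}$)
$N C{\left(2,z{\left(4 \right)} \right)} = - 138 \sqrt{11}$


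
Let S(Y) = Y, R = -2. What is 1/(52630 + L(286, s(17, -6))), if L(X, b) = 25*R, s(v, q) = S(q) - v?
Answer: 1/52580 ≈ 1.9019e-5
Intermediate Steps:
s(v, q) = q - v
L(X, b) = -50 (L(X, b) = 25*(-2) = -50)
1/(52630 + L(286, s(17, -6))) = 1/(52630 - 50) = 1/52580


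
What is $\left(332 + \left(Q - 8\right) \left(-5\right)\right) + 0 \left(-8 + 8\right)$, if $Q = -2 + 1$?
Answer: $377$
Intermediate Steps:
$Q = -1$
$\left(332 + \left(Q - 8\right) \left(-5\right)\right) + 0 \left(-8 + 8\right) = \left(332 + \left(-1 - 8\right) \left(-5\right)\right) + 0 \left(-8 + 8\right) = \left(332 - -45\right) + 0 \cdot 0 = \left(332 + 45\right) + 0 = 377 + 0 = 377$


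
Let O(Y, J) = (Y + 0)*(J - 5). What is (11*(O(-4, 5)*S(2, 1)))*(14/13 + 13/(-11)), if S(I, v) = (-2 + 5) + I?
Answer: 0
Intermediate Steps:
S(I, v) = 3 + I
O(Y, J) = Y*(-5 + J)
(11*(O(-4, 5)*S(2, 1)))*(14/13 + 13/(-11)) = (11*((-4*(-5 + 5))*(3 + 2)))*(14/13 + 13/(-11)) = (11*(-4*0*5))*(14*(1/13) + 13*(-1/11)) = (11*(0*5))*(14/13 - 13/11) = (11*0)*(-15/143) = 0*(-15/143) = 0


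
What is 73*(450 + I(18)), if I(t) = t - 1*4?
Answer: 33872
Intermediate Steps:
I(t) = -4 + t (I(t) = t - 4 = -4 + t)
73*(450 + I(18)) = 73*(450 + (-4 + 18)) = 73*(450 + 14) = 73*464 = 33872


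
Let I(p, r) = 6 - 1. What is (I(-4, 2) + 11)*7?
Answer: 112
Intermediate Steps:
I(p, r) = 5
(I(-4, 2) + 11)*7 = (5 + 11)*7 = 16*7 = 112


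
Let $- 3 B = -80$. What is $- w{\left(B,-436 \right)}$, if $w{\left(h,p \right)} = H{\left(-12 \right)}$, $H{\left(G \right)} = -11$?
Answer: $11$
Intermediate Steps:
$B = \frac{80}{3}$ ($B = \left(- \frac{1}{3}\right) \left(-80\right) = \frac{80}{3} \approx 26.667$)
$w{\left(h,p \right)} = -11$
$- w{\left(B,-436 \right)} = \left(-1\right) \left(-11\right) = 11$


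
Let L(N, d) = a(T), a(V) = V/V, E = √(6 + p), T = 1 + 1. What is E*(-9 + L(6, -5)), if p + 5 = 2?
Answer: -8*√3 ≈ -13.856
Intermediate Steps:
p = -3 (p = -5 + 2 = -3)
T = 2
E = √3 (E = √(6 - 3) = √3 ≈ 1.7320)
a(V) = 1
L(N, d) = 1
E*(-9 + L(6, -5)) = √3*(-9 + 1) = √3*(-8) = -8*√3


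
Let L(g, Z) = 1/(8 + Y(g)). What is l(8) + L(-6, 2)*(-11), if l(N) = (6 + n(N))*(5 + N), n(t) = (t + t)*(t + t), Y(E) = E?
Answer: 6801/2 ≈ 3400.5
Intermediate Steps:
n(t) = 4*t² (n(t) = (2*t)*(2*t) = 4*t²)
L(g, Z) = 1/(8 + g)
l(N) = (5 + N)*(6 + 4*N²) (l(N) = (6 + 4*N²)*(5 + N) = (5 + N)*(6 + 4*N²))
l(8) + L(-6, 2)*(-11) = (30 + 4*8³ + 6*8 + 20*8²) - 11/(8 - 6) = (30 + 4*512 + 48 + 20*64) - 11/2 = (30 + 2048 + 48 + 1280) + (½)*(-11) = 3406 - 11/2 = 6801/2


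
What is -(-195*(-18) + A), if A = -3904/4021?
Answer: -14109806/4021 ≈ -3509.0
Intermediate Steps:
A = -3904/4021 (A = -3904*1/4021 = -3904/4021 ≈ -0.97090)
-(-195*(-18) + A) = -(-195*(-18) - 3904/4021) = -(3510 - 3904/4021) = -1*14109806/4021 = -14109806/4021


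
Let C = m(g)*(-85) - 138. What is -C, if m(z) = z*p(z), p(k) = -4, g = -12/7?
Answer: 5046/7 ≈ 720.86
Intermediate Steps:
g = -12/7 (g = -12*⅐ = -12/7 ≈ -1.7143)
m(z) = -4*z (m(z) = z*(-4) = -4*z)
C = -5046/7 (C = -4*(-12/7)*(-85) - 138 = (48/7)*(-85) - 138 = -4080/7 - 138 = -5046/7 ≈ -720.86)
-C = -1*(-5046/7) = 5046/7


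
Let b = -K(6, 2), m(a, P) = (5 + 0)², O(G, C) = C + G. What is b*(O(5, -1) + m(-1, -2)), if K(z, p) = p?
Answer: -58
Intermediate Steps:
m(a, P) = 25 (m(a, P) = 5² = 25)
b = -2 (b = -1*2 = -2)
b*(O(5, -1) + m(-1, -2)) = -2*((-1 + 5) + 25) = -2*(4 + 25) = -2*29 = -58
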